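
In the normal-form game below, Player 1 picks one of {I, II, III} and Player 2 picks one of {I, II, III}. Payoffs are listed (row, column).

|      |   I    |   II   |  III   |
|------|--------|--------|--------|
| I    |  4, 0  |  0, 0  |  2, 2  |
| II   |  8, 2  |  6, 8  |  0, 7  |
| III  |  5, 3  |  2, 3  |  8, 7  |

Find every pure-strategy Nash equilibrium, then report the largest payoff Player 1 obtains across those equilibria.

Both II is a pure NE (Player 1: 6 ≥ 2; Player 2: 8 ≥ 7). Player 1 gets 6.
Both III is a pure NE (Player 1: 8 ≥ 2; Player 2: 7 ≥ 3). Player 1 gets 8.
Every other cell has a profitable deviation for at least one player. Highest of {6, 8} is 8.

8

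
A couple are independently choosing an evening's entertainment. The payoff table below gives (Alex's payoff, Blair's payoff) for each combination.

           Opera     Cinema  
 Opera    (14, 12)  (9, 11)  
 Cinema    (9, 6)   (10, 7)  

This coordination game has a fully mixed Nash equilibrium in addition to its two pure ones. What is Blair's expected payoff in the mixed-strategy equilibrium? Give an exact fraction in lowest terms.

9

Alex mixes with probability p on Opera, chosen so Blair is indifferent: 12p + 6(1−p) = 11p + 7(1−p) gives p = 1/2.
Blair's expected payoff is 12·1/2 + 6·1/2 = 9.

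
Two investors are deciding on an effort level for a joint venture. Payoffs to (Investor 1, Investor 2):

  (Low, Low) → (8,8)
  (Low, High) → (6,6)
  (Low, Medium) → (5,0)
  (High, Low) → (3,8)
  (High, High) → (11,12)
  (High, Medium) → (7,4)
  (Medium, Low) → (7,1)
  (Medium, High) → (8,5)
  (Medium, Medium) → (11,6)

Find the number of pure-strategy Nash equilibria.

3

Both Low: Investor 1 gets 8 (best alternative 7); Investor 2 gets 8 (best alternative 6). Neither deviates — NE.
Both High: Investor 1 gets 11 (best alternative 8); Investor 2 gets 12 (best alternative 8). Neither deviates — NE.
Both Medium: Investor 1 gets 11 (best alternative 7); Investor 2 gets 6 (best alternative 5). Neither deviates — NE.
(Low, Medium) is not a NE: Investor 1 would switch to Medium (11 > 5).
No other cell survives both best-response checks, so there are 3 pure NE.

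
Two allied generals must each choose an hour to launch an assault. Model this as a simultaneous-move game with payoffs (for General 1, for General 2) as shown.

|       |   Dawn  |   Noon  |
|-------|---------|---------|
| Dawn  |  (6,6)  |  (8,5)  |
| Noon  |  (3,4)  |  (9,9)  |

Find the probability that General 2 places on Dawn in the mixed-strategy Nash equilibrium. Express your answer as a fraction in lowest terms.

1/4

General 2's mix q on Dawn must make General 1 indifferent between Dawn and Noon.
General 1's payoff from Dawn: 6q + 8(1−q). From Noon: 3q + 9(1−q).
Set equal: 3q = 1(1−q) → q = 1/4.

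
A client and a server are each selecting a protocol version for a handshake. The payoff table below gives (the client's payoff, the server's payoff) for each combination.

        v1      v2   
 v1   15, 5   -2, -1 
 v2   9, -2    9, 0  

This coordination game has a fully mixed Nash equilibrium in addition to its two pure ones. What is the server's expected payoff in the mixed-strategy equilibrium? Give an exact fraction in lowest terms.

The client mixes with probability p on v1, chosen so the server is indifferent: 5p + (-2)(1−p) = (-1)p + 0(1−p) gives p = 1/4.
The server's expected payoff is 5·1/4 + (-2)·3/4 = -1/4.

-1/4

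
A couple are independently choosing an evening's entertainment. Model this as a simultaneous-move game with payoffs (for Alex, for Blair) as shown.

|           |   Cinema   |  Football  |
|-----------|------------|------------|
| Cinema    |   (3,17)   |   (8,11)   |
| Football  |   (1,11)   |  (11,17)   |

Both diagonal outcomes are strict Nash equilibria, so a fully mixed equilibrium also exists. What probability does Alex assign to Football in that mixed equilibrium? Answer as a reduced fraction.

Alex's mix p on Cinema must make Blair indifferent between Cinema and Football.
Blair's payoff from Cinema: 17p + 11(1−p). From Football: 11p + 17(1−p).
Set equal: 6p = 6(1−p) → p = 6/12 = 1/2.
Probability on Football is 1 − 1/2 = 1/2.

1/2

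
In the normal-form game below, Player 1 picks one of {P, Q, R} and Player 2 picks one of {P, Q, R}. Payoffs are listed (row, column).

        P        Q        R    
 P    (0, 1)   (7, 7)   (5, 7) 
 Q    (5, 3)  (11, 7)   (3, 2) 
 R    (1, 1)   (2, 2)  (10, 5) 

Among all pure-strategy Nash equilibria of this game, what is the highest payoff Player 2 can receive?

7

Both Q is a pure NE (Player 1: 11 ≥ 7; Player 2: 7 ≥ 3). Player 2 gets 7.
Both R is a pure NE (Player 1: 10 ≥ 5; Player 2: 5 ≥ 2). Player 2 gets 5.
Every other cell has a profitable deviation for at least one player. Highest of {7, 5} is 7.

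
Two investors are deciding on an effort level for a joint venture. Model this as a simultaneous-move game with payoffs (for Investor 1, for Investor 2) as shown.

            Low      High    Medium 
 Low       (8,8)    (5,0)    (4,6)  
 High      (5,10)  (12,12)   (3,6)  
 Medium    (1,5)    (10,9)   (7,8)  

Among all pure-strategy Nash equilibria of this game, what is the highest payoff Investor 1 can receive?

12

Both Low is a pure NE (Investor 1: 8 ≥ 5; Investor 2: 8 ≥ 6). Investor 1 gets 8.
Both High is a pure NE (Investor 1: 12 ≥ 10; Investor 2: 12 ≥ 10). Investor 1 gets 12.
Every other cell has a profitable deviation for at least one player. Highest of {8, 12} is 12.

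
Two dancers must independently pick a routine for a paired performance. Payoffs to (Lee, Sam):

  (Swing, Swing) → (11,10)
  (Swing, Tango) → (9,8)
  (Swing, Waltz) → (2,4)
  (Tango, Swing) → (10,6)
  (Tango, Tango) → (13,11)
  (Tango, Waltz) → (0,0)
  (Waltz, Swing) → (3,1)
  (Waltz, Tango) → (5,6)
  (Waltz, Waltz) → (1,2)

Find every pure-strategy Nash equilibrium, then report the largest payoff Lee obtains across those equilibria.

13

Both Swing is a pure NE (Lee: 11 ≥ 10; Sam: 10 ≥ 8). Lee gets 11.
Both Tango is a pure NE (Lee: 13 ≥ 9; Sam: 11 ≥ 6). Lee gets 13.
Every other cell has a profitable deviation for at least one player. Highest of {11, 13} is 13.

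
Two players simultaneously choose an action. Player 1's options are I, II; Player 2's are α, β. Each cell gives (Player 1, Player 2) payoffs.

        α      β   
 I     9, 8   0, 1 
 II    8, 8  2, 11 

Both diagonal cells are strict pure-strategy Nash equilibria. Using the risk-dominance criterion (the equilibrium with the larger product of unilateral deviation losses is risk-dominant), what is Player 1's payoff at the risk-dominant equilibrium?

9

At (I, α): Player 1 loses 9 − 8 = 1 by deviating; Player 2 loses 8 − 1 = 7. Product = 1·7 = 7.
At (II, β): Player 1 loses 2 − 0 = 2 by deviating; Player 2 loses 11 − 8 = 3. Product = 2·3 = 6.
7 > 6, so (I, α) is risk-dominant. Player 1's payoff there is 9.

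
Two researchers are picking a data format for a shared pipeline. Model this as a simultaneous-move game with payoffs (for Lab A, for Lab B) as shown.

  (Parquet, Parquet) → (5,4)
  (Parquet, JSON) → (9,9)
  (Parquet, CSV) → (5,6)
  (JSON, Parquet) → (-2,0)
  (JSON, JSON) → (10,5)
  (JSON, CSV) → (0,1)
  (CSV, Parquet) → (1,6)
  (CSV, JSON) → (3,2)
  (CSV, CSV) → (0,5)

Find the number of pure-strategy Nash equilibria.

1

Both JSON: Lab A gets 10 (best alternative 9); Lab B gets 5 (best alternative 1). Neither deviates — NE.
Both CSV is not a NE: Lab A would switch to Parquet (5 > 0).
No other cell survives both best-response checks, so there is 1 pure NE.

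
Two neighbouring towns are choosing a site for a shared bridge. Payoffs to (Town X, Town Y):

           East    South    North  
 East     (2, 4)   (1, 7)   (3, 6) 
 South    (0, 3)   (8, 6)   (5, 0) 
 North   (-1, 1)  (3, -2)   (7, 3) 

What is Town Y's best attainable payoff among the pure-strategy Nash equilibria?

Both South is a pure NE (Town X: 8 ≥ 3; Town Y: 6 ≥ 3). Town Y gets 6.
Both North is a pure NE (Town X: 7 ≥ 5; Town Y: 3 ≥ 1). Town Y gets 3.
Every other cell has a profitable deviation for at least one player. Highest of {6, 3} is 6.

6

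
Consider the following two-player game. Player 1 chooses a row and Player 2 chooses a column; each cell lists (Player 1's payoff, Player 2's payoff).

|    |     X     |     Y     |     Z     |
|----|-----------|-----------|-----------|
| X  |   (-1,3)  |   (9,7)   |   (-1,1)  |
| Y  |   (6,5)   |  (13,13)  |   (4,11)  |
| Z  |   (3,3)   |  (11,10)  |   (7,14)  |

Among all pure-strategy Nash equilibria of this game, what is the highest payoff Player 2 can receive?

Both Y is a pure NE (Player 1: 13 ≥ 11; Player 2: 13 ≥ 11). Player 2 gets 13.
Both Z is a pure NE (Player 1: 7 ≥ 4; Player 2: 14 ≥ 10). Player 2 gets 14.
Every other cell has a profitable deviation for at least one player. Highest of {13, 14} is 14.

14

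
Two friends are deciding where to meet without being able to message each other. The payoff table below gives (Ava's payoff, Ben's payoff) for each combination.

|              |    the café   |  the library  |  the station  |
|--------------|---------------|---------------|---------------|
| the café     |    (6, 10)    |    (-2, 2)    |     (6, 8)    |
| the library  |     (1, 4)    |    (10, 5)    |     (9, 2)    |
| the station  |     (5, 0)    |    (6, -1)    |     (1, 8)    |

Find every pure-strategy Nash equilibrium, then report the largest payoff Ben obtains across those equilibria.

Both the café is a pure NE (Ava: 6 ≥ 5; Ben: 10 ≥ 8). Ben gets 10.
Both the library is a pure NE (Ava: 10 ≥ 6; Ben: 5 ≥ 4). Ben gets 5.
Every other cell has a profitable deviation for at least one player. Highest of {10, 5} is 10.

10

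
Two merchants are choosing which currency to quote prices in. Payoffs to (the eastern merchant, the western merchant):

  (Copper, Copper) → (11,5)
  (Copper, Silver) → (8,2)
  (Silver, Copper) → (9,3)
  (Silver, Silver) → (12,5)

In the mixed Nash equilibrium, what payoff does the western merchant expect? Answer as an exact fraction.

The eastern merchant mixes with probability p on Copper, chosen so the western merchant is indifferent: 5p + 3(1−p) = 2p + 5(1−p) gives p = 2/5.
The western merchant's expected payoff is 5·2/5 + 3·3/5 = 19/5.

19/5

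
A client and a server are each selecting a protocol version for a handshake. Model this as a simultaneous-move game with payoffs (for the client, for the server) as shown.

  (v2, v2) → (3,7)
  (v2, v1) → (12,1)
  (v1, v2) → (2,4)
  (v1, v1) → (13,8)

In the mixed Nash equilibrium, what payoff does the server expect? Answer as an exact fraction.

26/5

The client mixes with probability p on v2, chosen so the server is indifferent: 7p + 4(1−p) = 1p + 8(1−p) gives p = 2/5.
The server's expected payoff is 7·2/5 + 4·3/5 = 26/5.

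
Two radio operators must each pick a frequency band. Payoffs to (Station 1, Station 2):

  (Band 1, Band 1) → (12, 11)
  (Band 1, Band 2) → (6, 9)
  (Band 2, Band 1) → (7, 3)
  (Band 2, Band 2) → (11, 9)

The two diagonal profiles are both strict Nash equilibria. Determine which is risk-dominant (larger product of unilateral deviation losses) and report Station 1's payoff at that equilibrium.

At both Band 1: Station 1 loses 12 − 7 = 5 by deviating; Station 2 loses 11 − 9 = 2. Product = 5·2 = 10.
At both Band 2: Station 1 loses 11 − 6 = 5 by deviating; Station 2 loses 9 − 3 = 6. Product = 5·6 = 30.
30 > 10, so both Band 2 is risk-dominant. Station 1's payoff there is 11.

11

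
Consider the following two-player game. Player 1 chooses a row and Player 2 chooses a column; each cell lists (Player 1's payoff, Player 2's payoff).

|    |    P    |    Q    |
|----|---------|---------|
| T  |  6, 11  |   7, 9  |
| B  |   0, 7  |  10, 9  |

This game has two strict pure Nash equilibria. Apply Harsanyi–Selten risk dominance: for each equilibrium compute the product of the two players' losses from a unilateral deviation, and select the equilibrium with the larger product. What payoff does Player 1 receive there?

At (T, P): Player 1 loses 6 − 0 = 6 by deviating; Player 2 loses 11 − 9 = 2. Product = 6·2 = 12.
At (B, Q): Player 1 loses 10 − 7 = 3 by deviating; Player 2 loses 9 − 7 = 2. Product = 3·2 = 6.
12 > 6, so (T, P) is risk-dominant. Player 1's payoff there is 6.

6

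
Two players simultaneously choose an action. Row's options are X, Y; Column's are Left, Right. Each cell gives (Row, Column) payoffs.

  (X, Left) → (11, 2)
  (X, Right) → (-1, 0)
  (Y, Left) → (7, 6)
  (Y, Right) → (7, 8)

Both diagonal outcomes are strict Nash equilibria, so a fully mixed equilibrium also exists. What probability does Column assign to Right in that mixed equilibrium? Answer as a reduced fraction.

1/3

Column's mix q on Left must make Row indifferent between X and Y.
Row's payoff from X: 11q + (-1)(1−q). From Y: 7q + 7(1−q).
Set equal: 4q = 8(1−q) → q = 8/12 = 2/3.
Probability on Right is 1 − 2/3 = 1/3.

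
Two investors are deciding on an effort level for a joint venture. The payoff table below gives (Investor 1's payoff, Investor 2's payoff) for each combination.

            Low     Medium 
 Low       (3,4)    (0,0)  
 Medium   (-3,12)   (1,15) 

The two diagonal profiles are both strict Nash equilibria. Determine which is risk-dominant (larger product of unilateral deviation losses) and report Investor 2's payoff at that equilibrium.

4

At both Low: Investor 1 loses 3 − (-3) = 6 by deviating; Investor 2 loses 4 − 0 = 4. Product = 6·4 = 24.
At both Medium: Investor 1 loses 1 − 0 = 1 by deviating; Investor 2 loses 15 − 12 = 3. Product = 1·3 = 3.
24 > 3, so both Low is risk-dominant. Investor 2's payoff there is 4.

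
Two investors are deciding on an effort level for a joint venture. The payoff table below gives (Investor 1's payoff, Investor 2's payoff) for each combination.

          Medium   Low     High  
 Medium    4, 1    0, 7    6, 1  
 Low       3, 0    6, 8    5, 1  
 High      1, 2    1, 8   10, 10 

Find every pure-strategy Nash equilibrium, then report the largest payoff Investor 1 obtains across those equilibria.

Both Low is a pure NE (Investor 1: 6 ≥ 1; Investor 2: 8 ≥ 1). Investor 1 gets 6.
Both High is a pure NE (Investor 1: 10 ≥ 6; Investor 2: 10 ≥ 8). Investor 1 gets 10.
Every other cell has a profitable deviation for at least one player. Highest of {6, 10} is 10.

10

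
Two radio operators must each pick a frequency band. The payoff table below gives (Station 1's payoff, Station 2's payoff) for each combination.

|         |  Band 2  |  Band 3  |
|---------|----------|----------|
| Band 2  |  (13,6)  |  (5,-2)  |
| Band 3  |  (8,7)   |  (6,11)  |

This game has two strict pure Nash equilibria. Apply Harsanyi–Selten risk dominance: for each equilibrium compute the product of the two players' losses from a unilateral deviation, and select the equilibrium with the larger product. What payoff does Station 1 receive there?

13

At both Band 2: Station 1 loses 13 − 8 = 5 by deviating; Station 2 loses 6 − (-2) = 8. Product = 5·8 = 40.
At both Band 3: Station 1 loses 6 − 5 = 1 by deviating; Station 2 loses 11 − 7 = 4. Product = 1·4 = 4.
40 > 4, so both Band 2 is risk-dominant. Station 1's payoff there is 13.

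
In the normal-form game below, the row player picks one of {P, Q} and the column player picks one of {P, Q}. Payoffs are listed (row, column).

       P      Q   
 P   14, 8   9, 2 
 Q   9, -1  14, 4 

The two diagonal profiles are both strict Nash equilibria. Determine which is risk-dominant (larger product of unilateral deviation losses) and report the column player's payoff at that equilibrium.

At both P: the row player loses 14 − 9 = 5 by deviating; the column player loses 8 − 2 = 6. Product = 5·6 = 30.
At both Q: the row player loses 14 − 9 = 5 by deviating; the column player loses 4 − (-1) = 5. Product = 5·5 = 25.
30 > 25, so both P is risk-dominant. The column player's payoff there is 8.

8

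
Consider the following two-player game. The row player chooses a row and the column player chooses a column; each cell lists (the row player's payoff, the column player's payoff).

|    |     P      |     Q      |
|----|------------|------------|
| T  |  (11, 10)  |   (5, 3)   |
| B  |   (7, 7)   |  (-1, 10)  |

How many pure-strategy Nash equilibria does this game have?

1

(T, P): the row player gets 11 (best alternative 7); the column player gets 10 (best alternative 3). Neither deviates — NE.
(B, Q) is not a NE: the row player would switch to T (5 > -1).
No other cell survives both best-response checks, so there is 1 pure NE.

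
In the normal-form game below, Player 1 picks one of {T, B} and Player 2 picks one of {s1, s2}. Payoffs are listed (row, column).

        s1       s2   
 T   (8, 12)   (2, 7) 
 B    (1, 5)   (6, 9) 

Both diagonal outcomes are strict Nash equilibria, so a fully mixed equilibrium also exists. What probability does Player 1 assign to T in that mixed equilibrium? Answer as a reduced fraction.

Player 1's mix p on T must make Player 2 indifferent between s1 and s2.
Player 2's payoff from s1: 12p + 5(1−p). From s2: 7p + 9(1−p).
Set equal: 5p = 4(1−p) → p = 4/9.

4/9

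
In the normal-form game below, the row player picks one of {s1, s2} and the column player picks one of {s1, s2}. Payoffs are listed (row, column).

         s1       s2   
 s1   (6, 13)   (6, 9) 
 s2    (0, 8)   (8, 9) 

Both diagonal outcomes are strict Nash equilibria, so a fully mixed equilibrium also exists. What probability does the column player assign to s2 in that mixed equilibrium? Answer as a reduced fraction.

The column player's mix q on s1 must make the row player indifferent between s1 and s2.
The row player's payoff from s1: 6q + 6(1−q). From s2: 0q + 8(1−q).
Set equal: 6q = 2(1−q) → q = 2/8 = 1/4.
Probability on s2 is 1 − 1/4 = 3/4.

3/4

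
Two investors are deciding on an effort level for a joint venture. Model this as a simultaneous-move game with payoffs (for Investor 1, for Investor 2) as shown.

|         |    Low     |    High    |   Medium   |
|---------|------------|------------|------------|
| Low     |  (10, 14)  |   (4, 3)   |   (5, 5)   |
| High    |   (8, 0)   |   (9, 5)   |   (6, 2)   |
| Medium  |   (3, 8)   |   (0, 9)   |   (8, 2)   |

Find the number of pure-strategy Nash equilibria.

2

Both Low: Investor 1 gets 10 (best alternative 8); Investor 2 gets 14 (best alternative 5). Neither deviates — NE.
Both High: Investor 1 gets 9 (best alternative 4); Investor 2 gets 5 (best alternative 2). Neither deviates — NE.
Both Medium is not a NE: Investor 2 would switch to High (9 > 2).
No other cell survives both best-response checks, so there are 2 pure NE.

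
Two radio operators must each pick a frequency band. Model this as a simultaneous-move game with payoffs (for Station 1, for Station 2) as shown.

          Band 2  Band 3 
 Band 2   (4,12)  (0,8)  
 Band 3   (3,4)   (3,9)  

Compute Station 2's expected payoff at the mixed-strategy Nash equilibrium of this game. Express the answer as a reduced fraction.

76/9

Station 1 mixes with probability p on Band 2, chosen so Station 2 is indifferent: 12p + 4(1−p) = 8p + 9(1−p) gives p = 5/9.
Station 2's expected payoff is 12·5/9 + 4·4/9 = 76/9.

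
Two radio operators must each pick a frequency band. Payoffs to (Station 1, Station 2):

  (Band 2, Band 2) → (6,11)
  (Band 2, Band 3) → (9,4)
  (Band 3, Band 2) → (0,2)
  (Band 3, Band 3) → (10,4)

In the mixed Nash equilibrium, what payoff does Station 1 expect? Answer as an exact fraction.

Station 2 mixes with probability q on Band 2, chosen so Station 1 is indifferent: 6q + 9(1−q) = 0q + 10(1−q) gives q = 1/7.
Station 1's expected payoff (from either row, since indifferent) is 6·1/7 + 9·6/7 = 60/7.

60/7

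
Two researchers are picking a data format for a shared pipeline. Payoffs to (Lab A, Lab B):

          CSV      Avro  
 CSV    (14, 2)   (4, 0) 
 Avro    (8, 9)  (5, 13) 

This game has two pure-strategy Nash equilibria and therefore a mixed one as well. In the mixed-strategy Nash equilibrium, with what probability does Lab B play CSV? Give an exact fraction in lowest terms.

Lab B's mix q on CSV must make Lab A indifferent between CSV and Avro.
Lab A's payoff from CSV: 14q + 4(1−q). From Avro: 8q + 5(1−q).
Set equal: 6q = 1(1−q) → q = 1/7.

1/7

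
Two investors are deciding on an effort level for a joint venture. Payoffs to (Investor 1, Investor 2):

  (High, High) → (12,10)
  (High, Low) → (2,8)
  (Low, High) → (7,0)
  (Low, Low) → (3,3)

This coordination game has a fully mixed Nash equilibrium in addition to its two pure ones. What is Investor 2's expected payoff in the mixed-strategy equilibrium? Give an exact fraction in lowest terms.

Investor 1 mixes with probability p on High, chosen so Investor 2 is indifferent: 10p + 0(1−p) = 8p + 3(1−p) gives p = 3/5.
Investor 2's expected payoff is 10·3/5 + 0·2/5 = 6.

6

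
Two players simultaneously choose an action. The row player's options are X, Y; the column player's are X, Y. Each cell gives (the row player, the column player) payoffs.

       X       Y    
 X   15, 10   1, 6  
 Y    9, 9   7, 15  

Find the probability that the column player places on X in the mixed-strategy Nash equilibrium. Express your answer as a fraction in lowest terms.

The column player's mix q on X must make the row player indifferent between X and Y.
The row player's payoff from X: 15q + 1(1−q). From Y: 9q + 7(1−q).
Set equal: 6q = 6(1−q) → q = 6/12 = 1/2.

1/2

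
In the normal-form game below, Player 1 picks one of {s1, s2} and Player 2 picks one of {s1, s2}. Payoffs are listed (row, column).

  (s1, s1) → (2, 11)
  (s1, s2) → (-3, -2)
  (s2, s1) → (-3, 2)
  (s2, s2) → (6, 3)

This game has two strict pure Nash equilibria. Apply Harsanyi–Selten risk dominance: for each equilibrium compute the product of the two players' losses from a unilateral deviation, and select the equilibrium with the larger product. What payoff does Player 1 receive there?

At both s1: Player 1 loses 2 − (-3) = 5 by deviating; Player 2 loses 11 − (-2) = 13. Product = 5·13 = 65.
At both s2: Player 1 loses 6 − (-3) = 9 by deviating; Player 2 loses 3 − 2 = 1. Product = 9·1 = 9.
65 > 9, so both s1 is risk-dominant. Player 1's payoff there is 2.

2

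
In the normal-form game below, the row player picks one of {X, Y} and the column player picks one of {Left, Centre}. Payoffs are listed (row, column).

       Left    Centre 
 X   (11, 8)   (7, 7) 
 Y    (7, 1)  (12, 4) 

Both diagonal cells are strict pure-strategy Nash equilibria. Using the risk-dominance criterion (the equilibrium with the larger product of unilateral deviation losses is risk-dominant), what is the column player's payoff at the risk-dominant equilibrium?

4

At (X, Left): the row player loses 11 − 7 = 4 by deviating; the column player loses 8 − 7 = 1. Product = 4·1 = 4.
At (Y, Centre): the row player loses 12 − 7 = 5 by deviating; the column player loses 4 − 1 = 3. Product = 5·3 = 15.
15 > 4, so (Y, Centre) is risk-dominant. The column player's payoff there is 4.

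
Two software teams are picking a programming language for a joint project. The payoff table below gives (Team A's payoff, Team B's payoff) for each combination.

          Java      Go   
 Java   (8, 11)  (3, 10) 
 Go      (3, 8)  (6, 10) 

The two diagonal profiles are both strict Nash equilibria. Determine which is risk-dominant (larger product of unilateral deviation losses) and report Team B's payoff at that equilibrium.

10

At both Java: Team A loses 8 − 3 = 5 by deviating; Team B loses 11 − 10 = 1. Product = 5·1 = 5.
At both Go: Team A loses 6 − 3 = 3 by deviating; Team B loses 10 − 8 = 2. Product = 3·2 = 6.
6 > 5, so both Go is risk-dominant. Team B's payoff there is 10.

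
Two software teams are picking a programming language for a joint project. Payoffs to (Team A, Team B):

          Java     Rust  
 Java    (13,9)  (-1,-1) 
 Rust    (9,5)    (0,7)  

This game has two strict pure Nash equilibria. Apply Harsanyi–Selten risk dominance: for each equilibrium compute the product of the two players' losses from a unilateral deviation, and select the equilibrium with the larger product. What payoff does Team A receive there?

13

At both Java: Team A loses 13 − 9 = 4 by deviating; Team B loses 9 − (-1) = 10. Product = 4·10 = 40.
At both Rust: Team A loses 0 − (-1) = 1 by deviating; Team B loses 7 − 5 = 2. Product = 1·2 = 2.
40 > 2, so both Java is risk-dominant. Team A's payoff there is 13.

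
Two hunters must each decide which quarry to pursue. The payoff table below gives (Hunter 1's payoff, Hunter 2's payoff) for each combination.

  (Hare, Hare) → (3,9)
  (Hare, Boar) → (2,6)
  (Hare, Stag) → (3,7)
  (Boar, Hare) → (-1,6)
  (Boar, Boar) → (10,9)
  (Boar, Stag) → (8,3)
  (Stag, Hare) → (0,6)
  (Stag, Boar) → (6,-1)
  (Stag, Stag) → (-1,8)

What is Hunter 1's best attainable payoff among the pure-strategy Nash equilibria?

10

Both Hare is a pure NE (Hunter 1: 3 ≥ 0; Hunter 2: 9 ≥ 7). Hunter 1 gets 3.
Both Boar is a pure NE (Hunter 1: 10 ≥ 6; Hunter 2: 9 ≥ 6). Hunter 1 gets 10.
Every other cell has a profitable deviation for at least one player. Highest of {3, 10} is 10.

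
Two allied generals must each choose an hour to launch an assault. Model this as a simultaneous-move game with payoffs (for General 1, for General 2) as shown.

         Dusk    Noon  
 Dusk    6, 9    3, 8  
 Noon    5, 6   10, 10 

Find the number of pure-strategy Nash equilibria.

Both Dusk: General 1 gets 6 (best alternative 5); General 2 gets 9 (best alternative 8). Neither deviates — NE.
Both Noon: General 1 gets 10 (best alternative 3); General 2 gets 10 (best alternative 6). Neither deviates — NE.
(Dusk, Noon) is not a NE: General 1 would switch to Noon (10 > 3).
No other cell survives both best-response checks, so there are 2 pure NE.

2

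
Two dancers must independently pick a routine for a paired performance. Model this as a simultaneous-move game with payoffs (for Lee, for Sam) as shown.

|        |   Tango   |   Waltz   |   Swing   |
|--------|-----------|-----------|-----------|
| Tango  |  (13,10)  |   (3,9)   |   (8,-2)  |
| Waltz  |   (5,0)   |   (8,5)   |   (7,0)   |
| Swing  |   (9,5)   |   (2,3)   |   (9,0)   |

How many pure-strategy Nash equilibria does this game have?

2

Both Tango: Lee gets 13 (best alternative 9); Sam gets 10 (best alternative 9). Neither deviates — NE.
Both Waltz: Lee gets 8 (best alternative 3); Sam gets 5 (best alternative 0). Neither deviates — NE.
Both Swing is not a NE: Sam would switch to Tango (5 > 0).
No other cell survives both best-response checks, so there are 2 pure NE.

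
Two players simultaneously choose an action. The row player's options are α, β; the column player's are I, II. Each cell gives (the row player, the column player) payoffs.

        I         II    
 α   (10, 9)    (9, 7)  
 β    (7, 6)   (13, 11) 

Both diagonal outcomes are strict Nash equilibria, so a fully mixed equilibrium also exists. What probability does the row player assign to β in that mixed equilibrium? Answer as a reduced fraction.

The row player's mix p on α must make the column player indifferent between I and II.
The column player's payoff from I: 9p + 6(1−p). From II: 7p + 11(1−p).
Set equal: 2p = 5(1−p) → p = 5/7.
Probability on β is 1 − 5/7 = 2/7.

2/7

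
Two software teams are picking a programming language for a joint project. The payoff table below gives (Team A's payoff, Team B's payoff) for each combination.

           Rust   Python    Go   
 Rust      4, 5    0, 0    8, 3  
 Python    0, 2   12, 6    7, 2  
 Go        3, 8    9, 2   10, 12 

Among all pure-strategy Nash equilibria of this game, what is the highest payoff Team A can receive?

12

Both Rust is a pure NE (Team A: 4 ≥ 3; Team B: 5 ≥ 3). Team A gets 4.
Both Python is a pure NE (Team A: 12 ≥ 9; Team B: 6 ≥ 2). Team A gets 12.
Both Go is a pure NE (Team A: 10 ≥ 8; Team B: 12 ≥ 8). Team A gets 10.
Every other cell has a profitable deviation for at least one player. Highest of {4, 12, 10} is 12.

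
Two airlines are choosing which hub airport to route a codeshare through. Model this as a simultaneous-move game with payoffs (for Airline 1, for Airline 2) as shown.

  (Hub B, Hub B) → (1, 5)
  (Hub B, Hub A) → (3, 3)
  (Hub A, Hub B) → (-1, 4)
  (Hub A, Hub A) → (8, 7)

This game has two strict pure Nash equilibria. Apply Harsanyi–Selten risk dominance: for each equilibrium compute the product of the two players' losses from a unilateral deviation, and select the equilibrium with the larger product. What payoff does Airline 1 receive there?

8

At both Hub B: Airline 1 loses 1 − (-1) = 2 by deviating; Airline 2 loses 5 − 3 = 2. Product = 2·2 = 4.
At both Hub A: Airline 1 loses 8 − 3 = 5 by deviating; Airline 2 loses 7 − 4 = 3. Product = 5·3 = 15.
15 > 4, so both Hub A is risk-dominant. Airline 1's payoff there is 8.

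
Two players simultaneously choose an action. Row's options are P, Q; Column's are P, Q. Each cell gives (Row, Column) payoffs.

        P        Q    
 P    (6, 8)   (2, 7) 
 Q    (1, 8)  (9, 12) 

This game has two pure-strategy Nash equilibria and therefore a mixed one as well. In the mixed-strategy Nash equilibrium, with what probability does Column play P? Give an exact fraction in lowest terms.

7/12

Column's mix q on P must make Row indifferent between P and Q.
Row's payoff from P: 6q + 2(1−q). From Q: 1q + 9(1−q).
Set equal: 5q = 7(1−q) → q = 7/12.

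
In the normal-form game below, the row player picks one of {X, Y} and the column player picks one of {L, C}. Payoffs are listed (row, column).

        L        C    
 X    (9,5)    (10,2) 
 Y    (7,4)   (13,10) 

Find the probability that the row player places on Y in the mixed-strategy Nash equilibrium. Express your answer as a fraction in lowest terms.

1/3

The row player's mix p on X must make the column player indifferent between L and C.
The column player's payoff from L: 5p + 4(1−p). From C: 2p + 10(1−p).
Set equal: 3p = 6(1−p) → p = 6/9 = 2/3.
Probability on Y is 1 − 2/3 = 1/3.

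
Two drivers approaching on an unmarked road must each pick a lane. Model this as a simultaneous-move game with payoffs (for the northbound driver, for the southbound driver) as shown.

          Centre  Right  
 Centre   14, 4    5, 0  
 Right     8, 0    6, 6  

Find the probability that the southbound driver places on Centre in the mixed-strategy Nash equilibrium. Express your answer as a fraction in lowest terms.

The southbound driver's mix q on Centre must make the northbound driver indifferent between Centre and Right.
The northbound driver's payoff from Centre: 14q + 5(1−q). From Right: 8q + 6(1−q).
Set equal: 6q = 1(1−q) → q = 1/7.

1/7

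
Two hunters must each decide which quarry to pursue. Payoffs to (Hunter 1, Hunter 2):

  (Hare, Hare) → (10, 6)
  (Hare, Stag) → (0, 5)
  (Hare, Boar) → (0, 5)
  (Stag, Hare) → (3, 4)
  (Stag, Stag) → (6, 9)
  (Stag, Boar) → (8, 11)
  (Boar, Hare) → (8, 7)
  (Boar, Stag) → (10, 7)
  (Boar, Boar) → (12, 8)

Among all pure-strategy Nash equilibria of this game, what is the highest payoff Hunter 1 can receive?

12

Both Hare is a pure NE (Hunter 1: 10 ≥ 8; Hunter 2: 6 ≥ 5). Hunter 1 gets 10.
Both Boar is a pure NE (Hunter 1: 12 ≥ 8; Hunter 2: 8 ≥ 7). Hunter 1 gets 12.
Every other cell has a profitable deviation for at least one player. Highest of {10, 12} is 12.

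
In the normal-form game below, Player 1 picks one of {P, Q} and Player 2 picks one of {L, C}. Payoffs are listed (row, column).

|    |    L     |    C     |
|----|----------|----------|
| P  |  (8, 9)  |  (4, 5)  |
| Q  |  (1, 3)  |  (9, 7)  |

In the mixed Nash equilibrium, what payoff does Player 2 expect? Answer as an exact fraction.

Player 1 mixes with probability p on P, chosen so Player 2 is indifferent: 9p + 3(1−p) = 5p + 7(1−p) gives p = 1/2.
Player 2's expected payoff is 9·1/2 + 3·1/2 = 6.

6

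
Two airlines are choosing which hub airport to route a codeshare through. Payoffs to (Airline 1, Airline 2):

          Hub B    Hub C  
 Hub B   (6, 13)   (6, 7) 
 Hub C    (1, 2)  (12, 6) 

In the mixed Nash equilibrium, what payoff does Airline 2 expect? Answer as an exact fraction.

Airline 1 mixes with probability p on Hub B, chosen so Airline 2 is indifferent: 13p + 2(1−p) = 7p + 6(1−p) gives p = 2/5.
Airline 2's expected payoff is 13·2/5 + 2·3/5 = 32/5.

32/5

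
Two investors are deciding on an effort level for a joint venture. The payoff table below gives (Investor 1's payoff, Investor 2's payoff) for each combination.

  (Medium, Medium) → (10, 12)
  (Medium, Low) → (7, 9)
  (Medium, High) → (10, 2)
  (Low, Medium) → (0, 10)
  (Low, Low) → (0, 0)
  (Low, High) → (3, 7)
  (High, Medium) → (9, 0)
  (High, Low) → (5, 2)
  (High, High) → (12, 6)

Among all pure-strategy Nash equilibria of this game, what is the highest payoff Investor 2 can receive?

12

Both Medium is a pure NE (Investor 1: 10 ≥ 9; Investor 2: 12 ≥ 9). Investor 2 gets 12.
Both High is a pure NE (Investor 1: 12 ≥ 10; Investor 2: 6 ≥ 2). Investor 2 gets 6.
Every other cell has a profitable deviation for at least one player. Highest of {12, 6} is 12.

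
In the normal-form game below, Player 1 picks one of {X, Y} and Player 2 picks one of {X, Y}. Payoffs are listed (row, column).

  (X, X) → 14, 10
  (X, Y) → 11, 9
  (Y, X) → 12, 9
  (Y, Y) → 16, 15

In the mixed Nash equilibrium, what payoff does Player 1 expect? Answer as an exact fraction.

Player 2 mixes with probability q on X, chosen so Player 1 is indifferent: 14q + 11(1−q) = 12q + 16(1−q) gives q = 5/7.
Player 1's expected payoff (from either row, since indifferent) is 14·5/7 + 11·2/7 = 92/7.

92/7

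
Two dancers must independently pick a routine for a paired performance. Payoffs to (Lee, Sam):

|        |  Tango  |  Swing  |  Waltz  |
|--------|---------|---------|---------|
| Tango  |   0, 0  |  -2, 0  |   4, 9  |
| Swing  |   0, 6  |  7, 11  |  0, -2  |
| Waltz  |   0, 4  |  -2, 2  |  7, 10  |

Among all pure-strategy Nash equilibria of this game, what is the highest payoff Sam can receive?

Both Swing is a pure NE (Lee: 7 ≥ -2; Sam: 11 ≥ 6). Sam gets 11.
Both Waltz is a pure NE (Lee: 7 ≥ 4; Sam: 10 ≥ 4). Sam gets 10.
Every other cell has a profitable deviation for at least one player. Highest of {11, 10} is 11.

11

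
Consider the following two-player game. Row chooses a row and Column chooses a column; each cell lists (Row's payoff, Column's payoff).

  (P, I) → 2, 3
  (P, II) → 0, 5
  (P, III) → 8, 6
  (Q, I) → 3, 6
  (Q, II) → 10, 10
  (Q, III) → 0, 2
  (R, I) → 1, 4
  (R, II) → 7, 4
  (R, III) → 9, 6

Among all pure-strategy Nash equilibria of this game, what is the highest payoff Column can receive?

(Q, II) is a pure NE (Row: 10 ≥ 7; Column: 10 ≥ 6). Column gets 10.
(R, III) is a pure NE (Row: 9 ≥ 8; Column: 6 ≥ 4). Column gets 6.
Every other cell has a profitable deviation for at least one player. Highest of {10, 6} is 10.

10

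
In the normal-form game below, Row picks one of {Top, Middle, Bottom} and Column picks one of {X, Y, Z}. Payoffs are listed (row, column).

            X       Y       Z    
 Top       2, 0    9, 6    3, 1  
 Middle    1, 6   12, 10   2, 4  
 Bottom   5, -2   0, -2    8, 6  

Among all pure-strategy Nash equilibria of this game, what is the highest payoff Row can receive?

(Middle, Y) is a pure NE (Row: 12 ≥ 9; Column: 10 ≥ 6). Row gets 12.
(Bottom, Z) is a pure NE (Row: 8 ≥ 3; Column: 6 ≥ -2). Row gets 8.
Every other cell has a profitable deviation for at least one player. Highest of {12, 8} is 12.

12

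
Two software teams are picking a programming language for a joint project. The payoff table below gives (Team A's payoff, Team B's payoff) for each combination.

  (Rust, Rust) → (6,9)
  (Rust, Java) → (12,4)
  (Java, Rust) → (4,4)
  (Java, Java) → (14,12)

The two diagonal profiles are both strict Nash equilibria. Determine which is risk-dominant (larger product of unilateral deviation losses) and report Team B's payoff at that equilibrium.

At both Rust: Team A loses 6 − 4 = 2 by deviating; Team B loses 9 − 4 = 5. Product = 2·5 = 10.
At both Java: Team A loses 14 − 12 = 2 by deviating; Team B loses 12 − 4 = 8. Product = 2·8 = 16.
16 > 10, so both Java is risk-dominant. Team B's payoff there is 12.

12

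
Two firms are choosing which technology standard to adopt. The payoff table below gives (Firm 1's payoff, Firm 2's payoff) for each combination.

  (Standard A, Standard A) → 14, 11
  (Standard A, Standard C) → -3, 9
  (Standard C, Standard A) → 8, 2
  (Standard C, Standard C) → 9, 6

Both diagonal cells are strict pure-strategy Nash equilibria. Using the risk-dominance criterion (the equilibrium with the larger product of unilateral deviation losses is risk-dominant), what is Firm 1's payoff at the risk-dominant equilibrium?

At both Standard A: Firm 1 loses 14 − 8 = 6 by deviating; Firm 2 loses 11 − 9 = 2. Product = 6·2 = 12.
At both Standard C: Firm 1 loses 9 − (-3) = 12 by deviating; Firm 2 loses 6 − 2 = 4. Product = 12·4 = 48.
48 > 12, so both Standard C is risk-dominant. Firm 1's payoff there is 9.

9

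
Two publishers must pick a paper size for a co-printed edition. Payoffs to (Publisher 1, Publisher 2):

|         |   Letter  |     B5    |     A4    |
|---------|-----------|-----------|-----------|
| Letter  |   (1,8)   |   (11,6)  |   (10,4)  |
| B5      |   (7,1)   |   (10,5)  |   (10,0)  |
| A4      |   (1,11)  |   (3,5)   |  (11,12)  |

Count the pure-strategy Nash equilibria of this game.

1

Both A4: Publisher 1 gets 11 (best alternative 10); Publisher 2 gets 12 (best alternative 11). Neither deviates — NE.
Both B5 is not a NE: Publisher 1 would switch to Letter (11 > 10).
No other cell survives both best-response checks, so there is 1 pure NE.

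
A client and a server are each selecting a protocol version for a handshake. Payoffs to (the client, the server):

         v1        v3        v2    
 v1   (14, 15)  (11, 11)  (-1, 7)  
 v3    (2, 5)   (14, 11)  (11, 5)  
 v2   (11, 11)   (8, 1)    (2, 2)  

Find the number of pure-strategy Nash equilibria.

2

Both v1: the client gets 14 (best alternative 11); the server gets 15 (best alternative 11). Neither deviates — NE.
Both v3: the client gets 14 (best alternative 11); the server gets 11 (best alternative 5). Neither deviates — NE.
Both v2 is not a NE: the client would switch to v3 (11 > 2).
No other cell survives both best-response checks, so there are 2 pure NE.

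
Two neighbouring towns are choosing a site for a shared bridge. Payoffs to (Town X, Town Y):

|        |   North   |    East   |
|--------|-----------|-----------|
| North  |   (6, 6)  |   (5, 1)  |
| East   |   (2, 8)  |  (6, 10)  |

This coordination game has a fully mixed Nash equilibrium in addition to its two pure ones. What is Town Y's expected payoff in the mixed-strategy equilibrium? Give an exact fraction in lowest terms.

Town X mixes with probability p on North, chosen so Town Y is indifferent: 6p + 8(1−p) = 1p + 10(1−p) gives p = 2/7.
Town Y's expected payoff is 6·2/7 + 8·5/7 = 52/7.

52/7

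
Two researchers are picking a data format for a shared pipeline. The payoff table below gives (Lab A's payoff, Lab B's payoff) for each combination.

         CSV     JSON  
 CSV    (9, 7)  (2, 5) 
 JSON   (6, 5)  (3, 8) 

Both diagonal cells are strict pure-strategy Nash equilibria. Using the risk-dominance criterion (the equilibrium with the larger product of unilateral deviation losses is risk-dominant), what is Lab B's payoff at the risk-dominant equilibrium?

7

At both CSV: Lab A loses 9 − 6 = 3 by deviating; Lab B loses 7 − 5 = 2. Product = 3·2 = 6.
At both JSON: Lab A loses 3 − 2 = 1 by deviating; Lab B loses 8 − 5 = 3. Product = 1·3 = 3.
6 > 3, so both CSV is risk-dominant. Lab B's payoff there is 7.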